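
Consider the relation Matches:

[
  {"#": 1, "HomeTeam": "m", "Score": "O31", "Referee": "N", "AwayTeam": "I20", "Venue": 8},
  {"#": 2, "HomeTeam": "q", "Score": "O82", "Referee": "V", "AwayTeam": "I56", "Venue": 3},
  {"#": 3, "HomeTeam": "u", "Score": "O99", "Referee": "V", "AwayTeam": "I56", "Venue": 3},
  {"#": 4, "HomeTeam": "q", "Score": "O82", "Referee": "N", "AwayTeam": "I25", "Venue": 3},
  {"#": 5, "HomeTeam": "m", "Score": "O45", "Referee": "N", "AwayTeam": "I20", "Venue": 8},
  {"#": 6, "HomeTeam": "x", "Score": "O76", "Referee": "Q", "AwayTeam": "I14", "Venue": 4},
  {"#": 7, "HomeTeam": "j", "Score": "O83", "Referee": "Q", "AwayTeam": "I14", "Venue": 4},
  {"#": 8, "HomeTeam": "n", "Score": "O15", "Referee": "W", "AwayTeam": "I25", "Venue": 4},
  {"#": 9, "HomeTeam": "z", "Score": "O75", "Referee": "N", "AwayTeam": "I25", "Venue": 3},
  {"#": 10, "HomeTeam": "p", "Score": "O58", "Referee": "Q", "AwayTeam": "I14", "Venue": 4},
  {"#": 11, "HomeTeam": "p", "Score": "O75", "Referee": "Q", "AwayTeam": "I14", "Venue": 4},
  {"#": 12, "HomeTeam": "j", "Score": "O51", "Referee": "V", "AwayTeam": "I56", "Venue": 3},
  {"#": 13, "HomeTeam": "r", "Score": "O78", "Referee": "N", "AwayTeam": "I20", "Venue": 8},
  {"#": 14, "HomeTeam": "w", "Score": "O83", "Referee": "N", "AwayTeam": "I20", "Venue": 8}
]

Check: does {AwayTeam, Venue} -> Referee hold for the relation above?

(AwayTeam=I20, Venue=8): rows 1, 5, 13, 14 → Referee = N, N, N, N ✓
(AwayTeam=I56, Venue=3): rows 2, 3, 12 → Referee = V, V, V ✓
(AwayTeam=I25, Venue=3): rows 4, 9 → Referee = N, N ✓
(AwayTeam=I14, Venue=4): rows 6, 7, 10, 11 → Referee = Q, Q, Q, Q ✓
(AwayTeam=I25, Venue=4): row 8 → Referee = W ✓
Every {AwayTeam, Venue} value is associated with a single Referee value, so {AwayTeam, Venue} -> Referee holds.

Yes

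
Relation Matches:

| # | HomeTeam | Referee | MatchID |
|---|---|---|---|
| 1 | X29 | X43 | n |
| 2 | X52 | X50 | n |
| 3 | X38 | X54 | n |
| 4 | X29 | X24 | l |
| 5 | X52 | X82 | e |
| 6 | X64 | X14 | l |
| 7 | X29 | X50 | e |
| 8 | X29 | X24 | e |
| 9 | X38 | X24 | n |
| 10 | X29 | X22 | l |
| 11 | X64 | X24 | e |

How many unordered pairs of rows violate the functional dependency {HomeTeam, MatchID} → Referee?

3

(HomeTeam=X38, MatchID=n): violating pairs (3,9) — 1 pair.
(HomeTeam=X29, MatchID=l): violating pairs (4,10) — 1 pair.
(HomeTeam=X29, MatchID=e): violating pairs (7,8) — 1 pair.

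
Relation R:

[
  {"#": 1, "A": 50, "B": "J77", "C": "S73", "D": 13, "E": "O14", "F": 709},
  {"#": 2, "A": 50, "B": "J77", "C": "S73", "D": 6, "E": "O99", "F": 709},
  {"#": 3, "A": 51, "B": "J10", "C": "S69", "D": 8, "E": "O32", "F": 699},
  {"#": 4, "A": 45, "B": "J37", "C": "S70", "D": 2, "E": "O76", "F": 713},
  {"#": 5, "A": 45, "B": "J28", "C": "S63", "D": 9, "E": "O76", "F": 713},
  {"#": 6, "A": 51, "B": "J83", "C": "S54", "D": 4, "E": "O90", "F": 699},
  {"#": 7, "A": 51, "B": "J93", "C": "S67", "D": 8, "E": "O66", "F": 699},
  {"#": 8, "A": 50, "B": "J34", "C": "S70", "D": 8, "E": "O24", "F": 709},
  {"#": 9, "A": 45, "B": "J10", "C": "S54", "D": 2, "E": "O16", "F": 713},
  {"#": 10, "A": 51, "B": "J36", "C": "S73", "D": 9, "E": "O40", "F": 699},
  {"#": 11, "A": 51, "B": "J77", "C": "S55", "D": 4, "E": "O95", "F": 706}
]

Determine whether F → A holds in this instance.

Yes

F=709: rows 1, 2, 8 → A = 50, 50, 50 ✓
F=699: rows 3, 6, 7, 10 → A = 51, 51, 51, 51 ✓
F=713: rows 4, 5, 9 → A = 45, 45, 45 ✓
F=706: row 11 → A = 51 ✓
Every F value is associated with a single A value, so F → A holds.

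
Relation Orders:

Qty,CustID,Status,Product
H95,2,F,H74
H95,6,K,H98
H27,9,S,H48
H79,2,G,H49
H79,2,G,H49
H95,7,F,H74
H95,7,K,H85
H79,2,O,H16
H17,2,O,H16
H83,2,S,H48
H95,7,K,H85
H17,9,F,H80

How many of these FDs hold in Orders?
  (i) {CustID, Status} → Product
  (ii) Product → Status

2

(i) {CustID, Status} → Product: every LHS value maps to a single RHS value — holds.
(ii) Product → Status: every LHS value maps to a single RHS value — holds.
2 of the 2 dependencies hold.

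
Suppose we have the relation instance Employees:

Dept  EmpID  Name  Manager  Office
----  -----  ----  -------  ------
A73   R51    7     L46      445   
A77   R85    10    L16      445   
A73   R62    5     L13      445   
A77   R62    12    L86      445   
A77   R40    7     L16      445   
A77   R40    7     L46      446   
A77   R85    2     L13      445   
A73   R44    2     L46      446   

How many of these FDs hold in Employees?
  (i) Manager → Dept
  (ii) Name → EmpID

(i) Manager → Dept: Manager=L46: 3 rows → Dept takes values {A73, A77} — violation; Manager=L13: 2 rows → Dept takes values {A73, A77} — violation — fails.
(ii) Name → EmpID: Name=7: 3 rows → EmpID takes values {R51, R40} — violation; Name=2: 2 rows → EmpID takes values {R85, R44} — violation — fails.
None of the 2 dependencies hold.

0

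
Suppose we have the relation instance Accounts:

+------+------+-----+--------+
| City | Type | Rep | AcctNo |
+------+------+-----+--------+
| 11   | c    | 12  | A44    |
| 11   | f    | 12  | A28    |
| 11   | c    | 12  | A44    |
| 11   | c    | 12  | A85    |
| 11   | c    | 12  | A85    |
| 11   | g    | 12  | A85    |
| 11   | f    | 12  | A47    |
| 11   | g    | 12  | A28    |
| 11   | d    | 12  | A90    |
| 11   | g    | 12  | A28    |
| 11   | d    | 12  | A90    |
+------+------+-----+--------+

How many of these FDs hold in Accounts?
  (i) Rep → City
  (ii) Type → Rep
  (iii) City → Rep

3

(i) Rep → City: every LHS value maps to a single RHS value — holds.
(ii) Type → Rep: every LHS value maps to a single RHS value — holds.
(iii) City → Rep: every LHS value maps to a single RHS value — holds.
3 of the 3 dependencies hold.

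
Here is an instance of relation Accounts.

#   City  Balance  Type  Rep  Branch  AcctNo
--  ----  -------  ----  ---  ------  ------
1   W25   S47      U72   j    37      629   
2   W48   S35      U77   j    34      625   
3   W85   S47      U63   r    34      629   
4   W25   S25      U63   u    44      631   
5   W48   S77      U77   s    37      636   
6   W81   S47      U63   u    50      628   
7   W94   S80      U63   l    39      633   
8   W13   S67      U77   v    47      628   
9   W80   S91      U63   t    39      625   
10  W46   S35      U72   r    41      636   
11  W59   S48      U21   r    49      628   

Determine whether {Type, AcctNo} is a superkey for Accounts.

All 11 rows have distinct {Type, AcctNo} values, so {Type, AcctNo} → (all attributes) holds and {Type, AcctNo} is a superkey.

Yes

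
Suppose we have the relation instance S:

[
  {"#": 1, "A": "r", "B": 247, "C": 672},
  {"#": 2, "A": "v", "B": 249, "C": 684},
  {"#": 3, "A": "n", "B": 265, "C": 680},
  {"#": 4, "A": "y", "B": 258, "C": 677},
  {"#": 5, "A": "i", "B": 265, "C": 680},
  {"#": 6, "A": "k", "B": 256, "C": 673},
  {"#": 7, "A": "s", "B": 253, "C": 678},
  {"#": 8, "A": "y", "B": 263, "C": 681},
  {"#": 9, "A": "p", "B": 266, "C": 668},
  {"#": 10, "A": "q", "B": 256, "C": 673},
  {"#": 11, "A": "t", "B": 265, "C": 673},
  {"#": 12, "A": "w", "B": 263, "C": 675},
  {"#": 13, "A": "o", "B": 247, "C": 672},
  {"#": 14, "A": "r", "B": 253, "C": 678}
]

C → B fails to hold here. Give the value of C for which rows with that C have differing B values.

C=672: rows 1, 13 → B = 247, 247 ✓
C=684: row 2 → B = 249 ✓
C=680: rows 3, 5 → B = 265, 265 ✓
C=677: row 4 → B = 258 ✓
C=673: rows 6, 10, 11 → B takes values {256, 265} — violation
C=678: rows 7, 14 → B = 253, 253 ✓
C=681: row 8 → B = 263 ✓
C=668: row 9 → B = 266 ✓
C=675: row 12 → B = 263 ✓
The only C value with inconsistent B is C=673.

673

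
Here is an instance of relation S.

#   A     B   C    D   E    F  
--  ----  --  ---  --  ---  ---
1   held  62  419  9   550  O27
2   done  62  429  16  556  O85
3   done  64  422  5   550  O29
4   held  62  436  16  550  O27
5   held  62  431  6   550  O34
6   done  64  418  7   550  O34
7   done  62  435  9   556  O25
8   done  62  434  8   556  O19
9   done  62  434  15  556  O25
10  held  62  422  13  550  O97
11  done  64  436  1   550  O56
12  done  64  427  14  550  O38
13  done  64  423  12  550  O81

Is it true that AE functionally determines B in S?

(A=held, E=550): rows 1, 4, 5, 10 → B = 62, 62, 62, 62 ✓
(A=done, E=556): rows 2, 7, 8, 9 → B = 62, 62, 62, 62 ✓
(A=done, E=550): rows 3, 6, 11, 12, 13 → B = 64, 64, 64, 64, 64 ✓
Every AE value is associated with a single B value, so AE → B holds.

Yes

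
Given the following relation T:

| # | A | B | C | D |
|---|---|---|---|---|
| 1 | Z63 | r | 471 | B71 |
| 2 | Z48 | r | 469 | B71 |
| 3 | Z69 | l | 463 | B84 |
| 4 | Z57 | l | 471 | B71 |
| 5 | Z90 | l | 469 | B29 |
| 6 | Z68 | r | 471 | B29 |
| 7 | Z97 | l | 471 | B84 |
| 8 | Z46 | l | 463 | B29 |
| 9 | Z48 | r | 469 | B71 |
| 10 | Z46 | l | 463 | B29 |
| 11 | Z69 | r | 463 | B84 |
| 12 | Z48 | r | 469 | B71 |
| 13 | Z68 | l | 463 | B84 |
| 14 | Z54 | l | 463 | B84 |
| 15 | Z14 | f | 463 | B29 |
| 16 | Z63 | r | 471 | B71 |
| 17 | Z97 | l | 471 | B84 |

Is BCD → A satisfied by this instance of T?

(B=r, C=471, D=B71): rows 1, 16 → A = Z63, Z63 ✓
(B=r, C=469, D=B71): rows 2, 9, 12 → A = Z48, Z48, Z48 ✓
(B=l, C=463, D=B84): rows 3, 13, 14 → A takes values {Z69, Z68, Z54} — violation
(B=l, C=471, D=B71): row 4 → A = Z57 ✓
(B=l, C=469, D=B29): row 5 → A = Z90 ✓
(B=r, C=471, D=B29): row 6 → A = Z68 ✓
(B=l, C=471, D=B84): rows 7, 17 → A = Z97, Z97 ✓
(B=l, C=463, D=B29): rows 8, 10 → A = Z46, Z46 ✓
(B=r, C=463, D=B84): row 11 → A = Z69 ✓
(B=f, C=463, D=B29): row 15 → A = Z14 ✓
Two rows agree on BCD but differ on A, so BCD → A does not hold.

No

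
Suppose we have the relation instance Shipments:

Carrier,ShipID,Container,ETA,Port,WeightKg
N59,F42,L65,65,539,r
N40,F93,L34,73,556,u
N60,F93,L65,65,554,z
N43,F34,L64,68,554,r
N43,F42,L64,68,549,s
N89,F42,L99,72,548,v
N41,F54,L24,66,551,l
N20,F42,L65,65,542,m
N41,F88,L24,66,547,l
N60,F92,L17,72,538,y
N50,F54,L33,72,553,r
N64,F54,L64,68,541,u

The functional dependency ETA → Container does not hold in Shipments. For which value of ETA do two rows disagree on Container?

72

ETA=65: 3 rows → Container = L65, L65, L65 ✓
ETA=73: 1 row → Container = L34 ✓
ETA=68: 3 rows → Container = L64, L64, L64 ✓
ETA=72: 3 rows → Container takes values {L99, L17, L33} — violation
ETA=66: 2 rows → Container = L24, L24 ✓
The only ETA value with inconsistent Container is ETA=72.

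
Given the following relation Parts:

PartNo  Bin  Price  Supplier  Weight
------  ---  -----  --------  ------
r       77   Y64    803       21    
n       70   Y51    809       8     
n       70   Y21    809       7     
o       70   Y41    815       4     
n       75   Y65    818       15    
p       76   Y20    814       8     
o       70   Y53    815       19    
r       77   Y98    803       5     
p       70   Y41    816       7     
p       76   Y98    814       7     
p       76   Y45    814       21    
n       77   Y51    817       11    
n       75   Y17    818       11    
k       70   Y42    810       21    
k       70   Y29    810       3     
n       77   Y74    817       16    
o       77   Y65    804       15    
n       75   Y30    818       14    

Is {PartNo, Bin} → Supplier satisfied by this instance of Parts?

(PartNo=r, Bin=77): 2 rows → Supplier = 803, 803 ✓
(PartNo=n, Bin=70): 2 rows → Supplier = 809, 809 ✓
(PartNo=o, Bin=70): 2 rows → Supplier = 815, 815 ✓
(PartNo=n, Bin=75): 3 rows → Supplier = 818, 818, 818 ✓
(PartNo=p, Bin=76): 3 rows → Supplier = 814, 814, 814 ✓
(PartNo=p, Bin=70): 1 row → Supplier = 816 ✓
(PartNo=n, Bin=77): 2 rows → Supplier = 817, 817 ✓
(PartNo=k, Bin=70): 2 rows → Supplier = 810, 810 ✓
(PartNo=o, Bin=77): 1 row → Supplier = 804 ✓
Every {PartNo, Bin} value is associated with a single Supplier value, so {PartNo, Bin} → Supplier holds.

Yes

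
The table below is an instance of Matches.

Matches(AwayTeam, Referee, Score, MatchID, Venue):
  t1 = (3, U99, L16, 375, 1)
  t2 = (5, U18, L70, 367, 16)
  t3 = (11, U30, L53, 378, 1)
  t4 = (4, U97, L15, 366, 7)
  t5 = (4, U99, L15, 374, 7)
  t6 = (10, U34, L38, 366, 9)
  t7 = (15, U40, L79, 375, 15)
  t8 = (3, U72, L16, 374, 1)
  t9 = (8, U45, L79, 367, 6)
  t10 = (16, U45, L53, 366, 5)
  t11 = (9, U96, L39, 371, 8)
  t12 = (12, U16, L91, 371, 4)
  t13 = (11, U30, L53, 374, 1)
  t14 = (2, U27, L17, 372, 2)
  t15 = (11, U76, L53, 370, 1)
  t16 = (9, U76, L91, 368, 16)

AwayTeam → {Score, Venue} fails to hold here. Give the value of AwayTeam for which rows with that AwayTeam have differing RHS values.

AwayTeam=3: rows 1, 8 → {Score,Venue} = (L16, 1), (L16, 1) ✓
AwayTeam=5: row 2 → {Score,Venue} = (L70, 16) ✓
AwayTeam=11: rows 3, 13, 15 → {Score,Venue} = (L53, 1), (L53, 1), (L53, 1) ✓
AwayTeam=4: rows 4, 5 → {Score,Venue} = (L15, 7), (L15, 7) ✓
AwayTeam=10: row 6 → {Score,Venue} = (L38, 9) ✓
AwayTeam=15: row 7 → {Score,Venue} = (L79, 15) ✓
AwayTeam=8: row 9 → {Score,Venue} = (L79, 6) ✓
AwayTeam=16: row 10 → {Score,Venue} = (L53, 5) ✓
AwayTeam=9: rows 11, 16 → {Score,Venue} takes values {(L39, 8), (L91, 16)} — violation
AwayTeam=12: row 12 → {Score,Venue} = (L91, 4) ✓
AwayTeam=2: row 14 → {Score,Venue} = (L17, 2) ✓
The only AwayTeam value with inconsistent RHS is AwayTeam=9.

9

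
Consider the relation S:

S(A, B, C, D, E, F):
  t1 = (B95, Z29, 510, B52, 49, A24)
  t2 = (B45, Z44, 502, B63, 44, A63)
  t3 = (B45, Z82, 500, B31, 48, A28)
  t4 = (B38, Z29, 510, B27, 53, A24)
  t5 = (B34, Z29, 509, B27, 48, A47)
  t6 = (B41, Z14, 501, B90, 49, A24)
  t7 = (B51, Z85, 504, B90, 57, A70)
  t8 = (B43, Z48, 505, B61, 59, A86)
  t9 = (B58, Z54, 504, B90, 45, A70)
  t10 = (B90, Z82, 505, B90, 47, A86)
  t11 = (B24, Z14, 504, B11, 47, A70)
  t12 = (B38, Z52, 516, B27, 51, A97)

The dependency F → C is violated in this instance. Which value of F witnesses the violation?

F=A24: rows 1, 4, 6 → C takes values {510, 501} — violation
F=A63: row 2 → C = 502 ✓
F=A28: row 3 → C = 500 ✓
F=A47: row 5 → C = 509 ✓
F=A70: rows 7, 9, 11 → C = 504, 504, 504 ✓
F=A86: rows 8, 10 → C = 505, 505 ✓
F=A97: row 12 → C = 516 ✓
The only F value with inconsistent C is F=A24.

A24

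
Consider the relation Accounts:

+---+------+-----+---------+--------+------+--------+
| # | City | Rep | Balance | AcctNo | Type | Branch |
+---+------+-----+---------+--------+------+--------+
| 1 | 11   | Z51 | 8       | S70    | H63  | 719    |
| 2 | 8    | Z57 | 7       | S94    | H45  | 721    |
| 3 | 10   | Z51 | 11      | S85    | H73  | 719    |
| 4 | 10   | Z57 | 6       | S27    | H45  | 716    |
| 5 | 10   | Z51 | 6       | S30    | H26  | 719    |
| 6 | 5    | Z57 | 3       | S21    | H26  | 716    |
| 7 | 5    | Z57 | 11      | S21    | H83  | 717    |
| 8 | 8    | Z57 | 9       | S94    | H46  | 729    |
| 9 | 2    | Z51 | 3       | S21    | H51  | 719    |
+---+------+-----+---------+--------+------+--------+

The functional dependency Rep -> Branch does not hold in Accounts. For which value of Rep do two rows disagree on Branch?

Rep=Z51: rows 1, 3, 5, 9 → Branch = 719, 719, 719, 719 ✓
Rep=Z57: rows 2, 4, 6, 7, 8 → Branch takes values {721, 716, 717, 729} — violation
The only Rep value with inconsistent Branch is Rep=Z57.

Z57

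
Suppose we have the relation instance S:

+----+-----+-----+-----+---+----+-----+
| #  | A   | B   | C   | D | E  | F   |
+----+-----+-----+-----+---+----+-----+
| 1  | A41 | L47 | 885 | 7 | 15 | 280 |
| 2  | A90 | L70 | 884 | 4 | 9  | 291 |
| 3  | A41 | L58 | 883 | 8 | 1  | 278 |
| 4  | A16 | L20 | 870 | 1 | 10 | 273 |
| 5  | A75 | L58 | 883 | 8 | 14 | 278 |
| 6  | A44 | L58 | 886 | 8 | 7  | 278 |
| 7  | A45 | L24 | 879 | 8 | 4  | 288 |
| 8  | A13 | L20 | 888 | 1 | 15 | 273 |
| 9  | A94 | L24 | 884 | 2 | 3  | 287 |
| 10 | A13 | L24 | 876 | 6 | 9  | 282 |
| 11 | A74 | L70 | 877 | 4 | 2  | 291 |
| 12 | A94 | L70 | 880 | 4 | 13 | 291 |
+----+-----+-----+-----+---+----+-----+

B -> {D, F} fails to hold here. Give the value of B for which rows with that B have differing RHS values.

L24

B=L47: row 1 → {D,F} = (7, 280) ✓
B=L70: rows 2, 11, 12 → {D,F} = (4, 291), (4, 291), (4, 291) ✓
B=L58: rows 3, 5, 6 → {D,F} = (8, 278), (8, 278), (8, 278) ✓
B=L20: rows 4, 8 → {D,F} = (1, 273), (1, 273) ✓
B=L24: rows 7, 9, 10 → {D,F} takes values {(8, 288), (2, 287), (6, 282)} — violation
The only B value with inconsistent RHS is B=L24.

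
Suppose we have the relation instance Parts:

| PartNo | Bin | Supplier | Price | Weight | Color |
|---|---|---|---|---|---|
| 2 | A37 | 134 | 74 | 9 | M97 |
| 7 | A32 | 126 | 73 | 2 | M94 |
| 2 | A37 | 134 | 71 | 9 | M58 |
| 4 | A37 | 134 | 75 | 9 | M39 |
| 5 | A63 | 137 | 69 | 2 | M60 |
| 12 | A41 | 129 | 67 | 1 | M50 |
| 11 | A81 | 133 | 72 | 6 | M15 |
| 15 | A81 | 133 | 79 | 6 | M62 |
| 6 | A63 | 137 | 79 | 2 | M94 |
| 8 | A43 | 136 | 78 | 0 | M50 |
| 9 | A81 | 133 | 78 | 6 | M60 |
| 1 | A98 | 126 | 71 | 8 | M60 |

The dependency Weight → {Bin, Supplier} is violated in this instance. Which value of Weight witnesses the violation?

Weight=9: 3 rows → {Bin,Supplier} = (A37, 134), (A37, 134), (A37, 134) ✓
Weight=2: 3 rows → {Bin,Supplier} takes values {(A32, 126), (A63, 137)} — violation
Weight=1: 1 row → {Bin,Supplier} = (A41, 129) ✓
Weight=6: 3 rows → {Bin,Supplier} = (A81, 133), (A81, 133), (A81, 133) ✓
Weight=0: 1 row → {Bin,Supplier} = (A43, 136) ✓
Weight=8: 1 row → {Bin,Supplier} = (A98, 126) ✓
The only Weight value with inconsistent RHS is Weight=2.

2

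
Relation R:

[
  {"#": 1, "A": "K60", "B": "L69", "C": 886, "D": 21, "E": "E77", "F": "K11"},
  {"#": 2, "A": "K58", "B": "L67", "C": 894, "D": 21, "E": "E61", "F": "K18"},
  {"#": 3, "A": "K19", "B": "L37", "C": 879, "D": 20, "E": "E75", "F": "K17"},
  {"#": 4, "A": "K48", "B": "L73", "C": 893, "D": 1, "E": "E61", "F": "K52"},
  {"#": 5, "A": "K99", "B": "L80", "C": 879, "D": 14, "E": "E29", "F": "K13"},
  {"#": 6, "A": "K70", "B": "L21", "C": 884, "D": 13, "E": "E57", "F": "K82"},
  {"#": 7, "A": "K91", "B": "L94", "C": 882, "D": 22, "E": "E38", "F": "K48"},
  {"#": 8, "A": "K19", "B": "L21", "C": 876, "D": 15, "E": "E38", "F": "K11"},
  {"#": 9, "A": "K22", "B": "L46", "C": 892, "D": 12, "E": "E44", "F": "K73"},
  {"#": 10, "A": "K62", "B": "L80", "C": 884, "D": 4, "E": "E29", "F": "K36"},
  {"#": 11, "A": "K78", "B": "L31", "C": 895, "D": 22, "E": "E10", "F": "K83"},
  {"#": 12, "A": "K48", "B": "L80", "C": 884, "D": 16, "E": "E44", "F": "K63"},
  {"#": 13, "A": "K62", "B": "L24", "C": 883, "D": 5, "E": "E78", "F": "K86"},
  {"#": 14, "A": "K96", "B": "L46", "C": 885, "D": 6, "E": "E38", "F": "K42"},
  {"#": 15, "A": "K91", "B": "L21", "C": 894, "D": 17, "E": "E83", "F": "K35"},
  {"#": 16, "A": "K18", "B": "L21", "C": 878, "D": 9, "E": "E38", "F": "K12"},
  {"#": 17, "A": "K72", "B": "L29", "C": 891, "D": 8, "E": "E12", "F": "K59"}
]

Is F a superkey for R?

No

Rows 1 and 8 have the same F value F=K11 but are distinct tuples, so F does not determine every attribute — not a superkey.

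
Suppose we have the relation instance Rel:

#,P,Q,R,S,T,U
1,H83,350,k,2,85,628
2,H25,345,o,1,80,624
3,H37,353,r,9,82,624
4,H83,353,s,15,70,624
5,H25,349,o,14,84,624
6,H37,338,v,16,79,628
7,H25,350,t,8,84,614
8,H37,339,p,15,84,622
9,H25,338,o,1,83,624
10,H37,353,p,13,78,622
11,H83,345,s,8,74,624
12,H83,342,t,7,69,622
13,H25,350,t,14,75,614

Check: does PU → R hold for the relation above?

Yes

(P=H83, U=628): row 1 → R = k ✓
(P=H25, U=624): rows 2, 5, 9 → R = o, o, o ✓
(P=H37, U=624): row 3 → R = r ✓
(P=H83, U=624): rows 4, 11 → R = s, s ✓
(P=H37, U=628): row 6 → R = v ✓
(P=H25, U=614): rows 7, 13 → R = t, t ✓
(P=H37, U=622): rows 8, 10 → R = p, p ✓
(P=H83, U=622): row 12 → R = t ✓
Every PU value is associated with a single R value, so PU → R holds.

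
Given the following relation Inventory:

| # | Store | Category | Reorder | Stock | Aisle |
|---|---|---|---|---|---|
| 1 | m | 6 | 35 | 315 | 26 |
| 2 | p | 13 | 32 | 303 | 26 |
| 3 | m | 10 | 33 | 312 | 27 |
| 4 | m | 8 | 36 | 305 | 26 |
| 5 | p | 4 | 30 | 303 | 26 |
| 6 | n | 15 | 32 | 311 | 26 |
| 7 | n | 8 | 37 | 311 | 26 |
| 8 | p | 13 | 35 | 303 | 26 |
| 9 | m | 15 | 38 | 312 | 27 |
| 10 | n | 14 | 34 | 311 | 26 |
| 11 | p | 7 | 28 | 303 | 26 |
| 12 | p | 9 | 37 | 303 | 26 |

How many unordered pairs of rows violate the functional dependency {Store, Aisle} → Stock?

(Store=m, Aisle=26): violating pairs (1,4) — 1 pair.
(Store=p, Aisle=26): all 5 rows agree on Stock — 0 pairs.
(Store=m, Aisle=27): all 2 rows agree on Stock — 0 pairs.
(Store=n, Aisle=26): all 3 rows agree on Stock — 0 pairs.

1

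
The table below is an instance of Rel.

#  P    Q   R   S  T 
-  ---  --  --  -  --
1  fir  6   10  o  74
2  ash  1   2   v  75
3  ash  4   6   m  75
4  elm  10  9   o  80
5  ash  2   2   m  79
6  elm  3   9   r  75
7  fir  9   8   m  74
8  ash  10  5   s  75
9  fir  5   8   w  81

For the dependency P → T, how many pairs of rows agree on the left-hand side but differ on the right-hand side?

6

P=fir: violating pairs (1,9), (7,9) — 2 pairs.
P=ash: violating pairs (2,5), (3,5), (5,8) — 3 pairs.
P=elm: violating pairs (4,6) — 1 pair.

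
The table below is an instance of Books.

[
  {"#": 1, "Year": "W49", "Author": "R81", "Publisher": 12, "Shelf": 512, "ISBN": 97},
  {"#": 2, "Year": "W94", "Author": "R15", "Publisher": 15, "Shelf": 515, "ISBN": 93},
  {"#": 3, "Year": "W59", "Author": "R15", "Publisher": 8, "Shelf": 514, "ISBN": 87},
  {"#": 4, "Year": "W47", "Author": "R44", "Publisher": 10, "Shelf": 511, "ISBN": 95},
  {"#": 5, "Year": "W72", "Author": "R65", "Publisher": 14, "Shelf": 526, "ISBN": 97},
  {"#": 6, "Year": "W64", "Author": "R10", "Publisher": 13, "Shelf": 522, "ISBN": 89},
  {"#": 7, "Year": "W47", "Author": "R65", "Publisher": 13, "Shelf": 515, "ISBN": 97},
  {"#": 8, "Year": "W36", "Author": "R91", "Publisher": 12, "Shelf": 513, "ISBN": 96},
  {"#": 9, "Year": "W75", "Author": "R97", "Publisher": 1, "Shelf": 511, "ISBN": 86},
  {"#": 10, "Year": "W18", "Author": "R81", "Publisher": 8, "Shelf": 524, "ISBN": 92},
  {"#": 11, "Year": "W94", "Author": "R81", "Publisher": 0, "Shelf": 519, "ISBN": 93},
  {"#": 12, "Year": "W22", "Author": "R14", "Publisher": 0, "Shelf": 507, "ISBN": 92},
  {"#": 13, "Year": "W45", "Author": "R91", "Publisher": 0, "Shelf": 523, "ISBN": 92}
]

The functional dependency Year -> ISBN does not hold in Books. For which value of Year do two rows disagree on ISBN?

Year=W49: row 1 → ISBN = 97 ✓
Year=W94: rows 2, 11 → ISBN = 93, 93 ✓
Year=W59: row 3 → ISBN = 87 ✓
Year=W47: rows 4, 7 → ISBN takes values {95, 97} — violation
Year=W72: row 5 → ISBN = 97 ✓
Year=W64: row 6 → ISBN = 89 ✓
Year=W36: row 8 → ISBN = 96 ✓
Year=W75: row 9 → ISBN = 86 ✓
Year=W18: row 10 → ISBN = 92 ✓
Year=W22: row 12 → ISBN = 92 ✓
Year=W45: row 13 → ISBN = 92 ✓
The only Year value with inconsistent ISBN is Year=W47.

W47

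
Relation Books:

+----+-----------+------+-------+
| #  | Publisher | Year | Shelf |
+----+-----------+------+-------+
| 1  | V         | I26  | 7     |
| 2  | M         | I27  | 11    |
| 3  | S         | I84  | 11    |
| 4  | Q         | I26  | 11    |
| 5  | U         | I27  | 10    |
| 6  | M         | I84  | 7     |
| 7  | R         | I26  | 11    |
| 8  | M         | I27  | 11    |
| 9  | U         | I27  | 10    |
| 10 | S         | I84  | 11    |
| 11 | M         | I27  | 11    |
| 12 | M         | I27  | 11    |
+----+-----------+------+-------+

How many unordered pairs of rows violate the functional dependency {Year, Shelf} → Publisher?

(Year=I27, Shelf=11): all 4 rows agree on Publisher — 0 pairs.
(Year=I84, Shelf=11): all 2 rows agree on Publisher — 0 pairs.
(Year=I26, Shelf=11): violating pairs (4,7) — 1 pair.
(Year=I27, Shelf=10): all 2 rows agree on Publisher — 0 pairs.

1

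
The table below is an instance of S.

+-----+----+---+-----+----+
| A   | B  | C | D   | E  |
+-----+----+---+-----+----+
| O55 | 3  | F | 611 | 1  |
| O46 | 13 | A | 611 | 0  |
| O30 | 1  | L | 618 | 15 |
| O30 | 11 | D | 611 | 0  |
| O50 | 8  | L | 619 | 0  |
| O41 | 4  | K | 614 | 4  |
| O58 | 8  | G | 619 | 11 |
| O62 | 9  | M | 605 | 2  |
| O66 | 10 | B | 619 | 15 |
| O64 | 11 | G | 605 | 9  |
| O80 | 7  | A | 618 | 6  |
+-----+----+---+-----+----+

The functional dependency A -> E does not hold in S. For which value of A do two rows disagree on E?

O30

A=O55: 1 row → E = 1 ✓
A=O46: 1 row → E = 0 ✓
A=O30: 2 rows → E takes values {15, 0} — violation
A=O50: 1 row → E = 0 ✓
A=O41: 1 row → E = 4 ✓
A=O58: 1 row → E = 11 ✓
A=O62: 1 row → E = 2 ✓
A=O66: 1 row → E = 15 ✓
A=O64: 1 row → E = 9 ✓
A=O80: 1 row → E = 6 ✓
The only A value with inconsistent E is A=O30.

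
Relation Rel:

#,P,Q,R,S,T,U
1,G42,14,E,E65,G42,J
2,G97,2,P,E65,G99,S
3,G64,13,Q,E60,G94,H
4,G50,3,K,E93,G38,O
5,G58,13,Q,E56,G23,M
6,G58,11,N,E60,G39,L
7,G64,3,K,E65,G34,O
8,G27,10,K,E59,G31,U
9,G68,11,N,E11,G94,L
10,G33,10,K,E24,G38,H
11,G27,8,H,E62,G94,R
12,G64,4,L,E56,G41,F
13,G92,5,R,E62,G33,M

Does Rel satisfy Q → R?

Yes

Q=14: row 1 → R = E ✓
Q=2: row 2 → R = P ✓
Q=13: rows 3, 5 → R = Q, Q ✓
Q=3: rows 4, 7 → R = K, K ✓
Q=11: rows 6, 9 → R = N, N ✓
Q=10: rows 8, 10 → R = K, K ✓
Q=8: row 11 → R = H ✓
Q=4: row 12 → R = L ✓
Q=5: row 13 → R = R ✓
Every Q value is associated with a single R value, so Q → R holds.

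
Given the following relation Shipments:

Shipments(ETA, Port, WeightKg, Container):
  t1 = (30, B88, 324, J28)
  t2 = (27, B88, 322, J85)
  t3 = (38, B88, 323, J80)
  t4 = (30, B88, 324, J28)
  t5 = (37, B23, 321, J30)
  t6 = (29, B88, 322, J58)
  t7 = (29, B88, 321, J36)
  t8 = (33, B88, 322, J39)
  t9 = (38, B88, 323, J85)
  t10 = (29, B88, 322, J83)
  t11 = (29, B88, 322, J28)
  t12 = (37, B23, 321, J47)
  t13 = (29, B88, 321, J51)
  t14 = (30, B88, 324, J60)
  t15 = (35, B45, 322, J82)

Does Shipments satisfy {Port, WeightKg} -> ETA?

No

(Port=B88, WeightKg=324): rows 1, 4, 14 → ETA = 30, 30, 30 ✓
(Port=B88, WeightKg=322): rows 2, 6, 8, 10, 11 → ETA takes values {27, 29, 33} — violation
(Port=B88, WeightKg=323): rows 3, 9 → ETA = 38, 38 ✓
(Port=B23, WeightKg=321): rows 5, 12 → ETA = 37, 37 ✓
(Port=B88, WeightKg=321): rows 7, 13 → ETA = 29, 29 ✓
(Port=B45, WeightKg=322): row 15 → ETA = 35 ✓
Two rows agree on {Port, WeightKg} but differ on ETA, so {Port, WeightKg} -> ETA does not hold.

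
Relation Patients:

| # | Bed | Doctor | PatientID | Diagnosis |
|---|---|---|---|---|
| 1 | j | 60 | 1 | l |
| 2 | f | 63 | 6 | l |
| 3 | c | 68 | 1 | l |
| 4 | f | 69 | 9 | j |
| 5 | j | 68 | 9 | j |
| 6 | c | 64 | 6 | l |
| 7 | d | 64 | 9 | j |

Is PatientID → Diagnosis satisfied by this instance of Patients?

Yes

PatientID=1: rows 1, 3 → Diagnosis = l, l ✓
PatientID=6: rows 2, 6 → Diagnosis = l, l ✓
PatientID=9: rows 4, 5, 7 → Diagnosis = j, j, j ✓
Every PatientID value is associated with a single Diagnosis value, so PatientID → Diagnosis holds.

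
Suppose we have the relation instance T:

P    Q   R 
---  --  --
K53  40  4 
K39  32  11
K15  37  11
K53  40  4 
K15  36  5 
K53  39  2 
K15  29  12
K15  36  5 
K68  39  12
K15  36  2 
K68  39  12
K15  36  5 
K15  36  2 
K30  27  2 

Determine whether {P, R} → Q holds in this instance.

Yes

(P=K53, R=4): 2 rows → Q = 40, 40 ✓
(P=K39, R=11): 1 row → Q = 32 ✓
(P=K15, R=11): 1 row → Q = 37 ✓
(P=K15, R=5): 3 rows → Q = 36, 36, 36 ✓
(P=K53, R=2): 1 row → Q = 39 ✓
(P=K15, R=12): 1 row → Q = 29 ✓
(P=K68, R=12): 2 rows → Q = 39, 39 ✓
(P=K15, R=2): 2 rows → Q = 36, 36 ✓
(P=K30, R=2): 1 row → Q = 27 ✓
Every {P, R} value is associated with a single Q value, so {P, R} → Q holds.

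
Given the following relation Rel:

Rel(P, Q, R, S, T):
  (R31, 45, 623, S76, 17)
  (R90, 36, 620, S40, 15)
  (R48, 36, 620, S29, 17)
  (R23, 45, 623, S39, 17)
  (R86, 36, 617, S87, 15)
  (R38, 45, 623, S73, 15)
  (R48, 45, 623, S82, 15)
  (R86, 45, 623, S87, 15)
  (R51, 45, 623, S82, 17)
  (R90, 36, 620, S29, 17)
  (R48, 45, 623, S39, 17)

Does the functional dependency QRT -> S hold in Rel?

(Q=45, R=623, T=17): 4 rows → S takes values {S76, S39, S82} — violation
(Q=36, R=620, T=15): 1 row → S = S40 ✓
(Q=36, R=620, T=17): 2 rows → S = S29, S29 ✓
(Q=36, R=617, T=15): 1 row → S = S87 ✓
(Q=45, R=623, T=15): 3 rows → S takes values {S73, S82, S87} — violation
Two rows agree on QRT but differ on S, so QRT -> S does not hold.

No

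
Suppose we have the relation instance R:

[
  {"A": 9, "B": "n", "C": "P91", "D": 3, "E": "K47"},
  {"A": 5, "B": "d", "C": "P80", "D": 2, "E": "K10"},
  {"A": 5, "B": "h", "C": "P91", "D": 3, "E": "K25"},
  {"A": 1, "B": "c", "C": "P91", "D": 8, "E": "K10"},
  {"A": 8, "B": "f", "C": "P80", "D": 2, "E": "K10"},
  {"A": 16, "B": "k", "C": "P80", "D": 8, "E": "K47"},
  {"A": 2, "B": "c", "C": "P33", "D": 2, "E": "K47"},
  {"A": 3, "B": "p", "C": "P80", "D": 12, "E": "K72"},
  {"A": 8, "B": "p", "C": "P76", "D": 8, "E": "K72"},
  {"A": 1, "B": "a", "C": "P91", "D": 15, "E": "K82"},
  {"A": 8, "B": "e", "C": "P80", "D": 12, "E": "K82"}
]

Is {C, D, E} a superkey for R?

Two distinct rows share (C=P80, D=2, E=K10), so {C, D, E} does not determine every attribute — not a superkey.

No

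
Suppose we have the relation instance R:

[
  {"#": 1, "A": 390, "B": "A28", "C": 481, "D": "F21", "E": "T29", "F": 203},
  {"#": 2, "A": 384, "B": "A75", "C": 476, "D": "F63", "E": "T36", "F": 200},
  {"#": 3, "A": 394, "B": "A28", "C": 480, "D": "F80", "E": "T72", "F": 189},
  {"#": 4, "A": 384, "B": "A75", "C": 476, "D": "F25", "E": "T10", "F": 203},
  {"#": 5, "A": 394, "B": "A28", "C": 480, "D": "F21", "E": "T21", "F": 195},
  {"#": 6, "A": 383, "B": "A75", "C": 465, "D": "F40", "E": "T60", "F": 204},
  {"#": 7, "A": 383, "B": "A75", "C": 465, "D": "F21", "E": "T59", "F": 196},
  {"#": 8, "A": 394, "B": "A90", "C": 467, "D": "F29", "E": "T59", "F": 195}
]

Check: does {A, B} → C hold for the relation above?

Yes

(A=390, B=A28): row 1 → C = 481 ✓
(A=384, B=A75): rows 2, 4 → C = 476, 476 ✓
(A=394, B=A28): rows 3, 5 → C = 480, 480 ✓
(A=383, B=A75): rows 6, 7 → C = 465, 465 ✓
(A=394, B=A90): row 8 → C = 467 ✓
Every {A, B} value is associated with a single C value, so {A, B} → C holds.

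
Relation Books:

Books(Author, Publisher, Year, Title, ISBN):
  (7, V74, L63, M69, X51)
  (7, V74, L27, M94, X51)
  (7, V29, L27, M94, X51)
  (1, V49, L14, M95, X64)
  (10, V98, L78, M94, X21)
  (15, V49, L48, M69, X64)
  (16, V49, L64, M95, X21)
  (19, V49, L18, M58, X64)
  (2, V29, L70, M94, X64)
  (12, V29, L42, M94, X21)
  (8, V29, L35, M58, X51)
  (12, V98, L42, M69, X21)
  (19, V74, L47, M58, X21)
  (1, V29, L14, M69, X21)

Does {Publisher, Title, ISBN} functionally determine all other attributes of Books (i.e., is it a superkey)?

All 14 rows have distinct {Publisher, Title, ISBN} values, so {Publisher, Title, ISBN} → (all attributes) holds and {Publisher, Title, ISBN} is a superkey.

Yes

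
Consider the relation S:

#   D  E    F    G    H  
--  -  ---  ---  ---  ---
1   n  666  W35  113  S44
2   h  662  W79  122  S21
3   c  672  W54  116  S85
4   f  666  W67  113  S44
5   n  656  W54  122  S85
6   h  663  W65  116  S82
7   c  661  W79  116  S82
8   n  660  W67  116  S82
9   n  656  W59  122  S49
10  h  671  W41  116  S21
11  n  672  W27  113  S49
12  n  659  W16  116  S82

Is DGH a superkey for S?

Rows 8 and 12 have the same DGH value (D=n, G=116, H=S82) but are distinct tuples, so DGH does not determine every attribute — not a superkey.

No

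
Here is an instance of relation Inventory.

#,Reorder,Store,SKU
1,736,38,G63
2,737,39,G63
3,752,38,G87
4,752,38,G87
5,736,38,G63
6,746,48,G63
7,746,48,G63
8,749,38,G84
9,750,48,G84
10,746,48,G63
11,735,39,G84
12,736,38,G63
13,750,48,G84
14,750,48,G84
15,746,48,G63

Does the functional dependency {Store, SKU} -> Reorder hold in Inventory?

(Store=38, SKU=G63): rows 1, 5, 12 → Reorder = 736, 736, 736 ✓
(Store=39, SKU=G63): row 2 → Reorder = 737 ✓
(Store=38, SKU=G87): rows 3, 4 → Reorder = 752, 752 ✓
(Store=48, SKU=G63): rows 6, 7, 10, 15 → Reorder = 746, 746, 746, 746 ✓
(Store=38, SKU=G84): row 8 → Reorder = 749 ✓
(Store=48, SKU=G84): rows 9, 13, 14 → Reorder = 750, 750, 750 ✓
(Store=39, SKU=G84): row 11 → Reorder = 735 ✓
Every {Store, SKU} value is associated with a single Reorder value, so {Store, SKU} -> Reorder holds.

Yes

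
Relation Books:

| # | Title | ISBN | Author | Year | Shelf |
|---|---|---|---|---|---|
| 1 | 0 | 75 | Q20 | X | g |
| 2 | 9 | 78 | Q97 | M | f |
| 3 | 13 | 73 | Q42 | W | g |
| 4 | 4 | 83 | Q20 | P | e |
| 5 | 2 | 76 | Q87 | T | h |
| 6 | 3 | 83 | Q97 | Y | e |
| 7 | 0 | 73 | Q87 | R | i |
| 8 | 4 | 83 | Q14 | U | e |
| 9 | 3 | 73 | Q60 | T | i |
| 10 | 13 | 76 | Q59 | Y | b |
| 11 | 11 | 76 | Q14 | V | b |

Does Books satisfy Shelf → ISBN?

Shelf=g: rows 1, 3 → ISBN takes values {75, 73} — violation
Shelf=f: row 2 → ISBN = 78 ✓
Shelf=e: rows 4, 6, 8 → ISBN = 83, 83, 83 ✓
Shelf=h: row 5 → ISBN = 76 ✓
Shelf=i: rows 7, 9 → ISBN = 73, 73 ✓
Shelf=b: rows 10, 11 → ISBN = 76, 76 ✓
Two rows agree on Shelf but differ on ISBN, so Shelf → ISBN does not hold.

No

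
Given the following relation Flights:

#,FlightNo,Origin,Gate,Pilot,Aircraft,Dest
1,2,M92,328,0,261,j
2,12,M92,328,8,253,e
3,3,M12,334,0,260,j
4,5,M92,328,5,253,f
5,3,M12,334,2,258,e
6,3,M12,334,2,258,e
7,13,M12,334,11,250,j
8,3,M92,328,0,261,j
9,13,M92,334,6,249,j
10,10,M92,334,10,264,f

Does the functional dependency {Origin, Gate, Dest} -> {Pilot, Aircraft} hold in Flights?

No

(Origin=M92, Gate=328, Dest=j): rows 1, 8 → {Pilot,Aircraft} = (0, 261), (0, 261) ✓
(Origin=M92, Gate=328, Dest=e): row 2 → {Pilot,Aircraft} = (8, 253) ✓
(Origin=M12, Gate=334, Dest=j): rows 3, 7 → {Pilot,Aircraft} takes values {(0, 260), (11, 250)} — violation
(Origin=M92, Gate=328, Dest=f): row 4 → {Pilot,Aircraft} = (5, 253) ✓
(Origin=M12, Gate=334, Dest=e): rows 5, 6 → {Pilot,Aircraft} = (2, 258), (2, 258) ✓
(Origin=M92, Gate=334, Dest=j): row 9 → {Pilot,Aircraft} = (6, 249) ✓
(Origin=M92, Gate=334, Dest=f): row 10 → {Pilot,Aircraft} = (10, 264) ✓
Two rows agree on {Origin, Gate, Dest} but differ on {Pilot, Aircraft}, so {Origin, Gate, Dest} -> {Pilot, Aircraft} does not hold.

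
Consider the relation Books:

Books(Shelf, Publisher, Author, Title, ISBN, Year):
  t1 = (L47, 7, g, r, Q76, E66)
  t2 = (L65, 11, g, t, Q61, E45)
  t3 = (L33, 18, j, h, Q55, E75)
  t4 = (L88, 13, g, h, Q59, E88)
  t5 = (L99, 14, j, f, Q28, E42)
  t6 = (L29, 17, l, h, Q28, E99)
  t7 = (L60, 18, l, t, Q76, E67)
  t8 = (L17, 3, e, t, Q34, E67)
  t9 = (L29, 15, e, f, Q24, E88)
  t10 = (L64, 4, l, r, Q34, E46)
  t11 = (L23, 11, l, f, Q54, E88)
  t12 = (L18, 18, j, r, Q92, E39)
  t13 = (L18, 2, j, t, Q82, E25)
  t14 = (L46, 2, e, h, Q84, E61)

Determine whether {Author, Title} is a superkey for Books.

Yes

All 14 rows have distinct {Author, Title} values, so {Author, Title} → (all attributes) holds and {Author, Title} is a superkey.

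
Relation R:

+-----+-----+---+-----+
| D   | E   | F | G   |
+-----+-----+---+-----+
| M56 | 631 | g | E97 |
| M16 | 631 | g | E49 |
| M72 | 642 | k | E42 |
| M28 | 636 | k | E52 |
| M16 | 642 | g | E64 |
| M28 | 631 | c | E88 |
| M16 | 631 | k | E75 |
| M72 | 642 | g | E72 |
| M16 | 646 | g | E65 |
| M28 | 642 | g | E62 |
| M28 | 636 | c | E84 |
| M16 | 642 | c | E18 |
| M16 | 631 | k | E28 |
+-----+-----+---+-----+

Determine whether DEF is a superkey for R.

No

Two distinct rows share (D=M16, E=631, F=k), so DEF does not determine every attribute — not a superkey.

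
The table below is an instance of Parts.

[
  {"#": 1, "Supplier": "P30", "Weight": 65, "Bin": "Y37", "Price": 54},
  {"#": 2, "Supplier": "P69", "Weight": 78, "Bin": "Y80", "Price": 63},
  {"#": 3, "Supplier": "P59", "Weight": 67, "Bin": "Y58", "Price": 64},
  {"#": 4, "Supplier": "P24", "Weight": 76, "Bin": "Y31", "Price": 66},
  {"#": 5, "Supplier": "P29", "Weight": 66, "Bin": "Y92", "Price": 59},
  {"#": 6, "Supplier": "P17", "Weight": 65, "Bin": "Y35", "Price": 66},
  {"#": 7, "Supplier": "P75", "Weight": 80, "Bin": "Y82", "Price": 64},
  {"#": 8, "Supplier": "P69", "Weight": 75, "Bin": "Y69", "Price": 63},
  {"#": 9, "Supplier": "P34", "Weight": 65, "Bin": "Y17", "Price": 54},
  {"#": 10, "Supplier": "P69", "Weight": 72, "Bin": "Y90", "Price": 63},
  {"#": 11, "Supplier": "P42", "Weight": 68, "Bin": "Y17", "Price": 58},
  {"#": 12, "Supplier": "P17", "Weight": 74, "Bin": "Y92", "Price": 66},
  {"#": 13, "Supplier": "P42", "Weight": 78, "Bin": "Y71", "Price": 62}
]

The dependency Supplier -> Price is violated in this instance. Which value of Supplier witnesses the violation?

P42

Supplier=P30: row 1 → Price = 54 ✓
Supplier=P69: rows 2, 8, 10 → Price = 63, 63, 63 ✓
Supplier=P59: row 3 → Price = 64 ✓
Supplier=P24: row 4 → Price = 66 ✓
Supplier=P29: row 5 → Price = 59 ✓
Supplier=P17: rows 6, 12 → Price = 66, 66 ✓
Supplier=P75: row 7 → Price = 64 ✓
Supplier=P34: row 9 → Price = 54 ✓
Supplier=P42: rows 11, 13 → Price takes values {58, 62} — violation
The only Supplier value with inconsistent Price is Supplier=P42.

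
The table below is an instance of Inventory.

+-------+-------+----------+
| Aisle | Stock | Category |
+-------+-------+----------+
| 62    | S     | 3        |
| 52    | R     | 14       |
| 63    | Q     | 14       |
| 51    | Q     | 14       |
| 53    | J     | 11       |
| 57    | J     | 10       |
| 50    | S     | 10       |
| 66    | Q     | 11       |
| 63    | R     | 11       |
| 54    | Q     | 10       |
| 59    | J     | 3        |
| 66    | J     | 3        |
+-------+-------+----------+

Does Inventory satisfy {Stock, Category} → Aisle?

No

(Stock=S, Category=3): 1 row → Aisle = 62 ✓
(Stock=R, Category=14): 1 row → Aisle = 52 ✓
(Stock=Q, Category=14): 2 rows → Aisle takes values {63, 51} — violation
(Stock=J, Category=11): 1 row → Aisle = 53 ✓
(Stock=J, Category=10): 1 row → Aisle = 57 ✓
(Stock=S, Category=10): 1 row → Aisle = 50 ✓
(Stock=Q, Category=11): 1 row → Aisle = 66 ✓
(Stock=R, Category=11): 1 row → Aisle = 63 ✓
(Stock=Q, Category=10): 1 row → Aisle = 54 ✓
(Stock=J, Category=3): 2 rows → Aisle takes values {59, 66} — violation
Two rows agree on {Stock, Category} but differ on Aisle, so {Stock, Category} → Aisle does not hold.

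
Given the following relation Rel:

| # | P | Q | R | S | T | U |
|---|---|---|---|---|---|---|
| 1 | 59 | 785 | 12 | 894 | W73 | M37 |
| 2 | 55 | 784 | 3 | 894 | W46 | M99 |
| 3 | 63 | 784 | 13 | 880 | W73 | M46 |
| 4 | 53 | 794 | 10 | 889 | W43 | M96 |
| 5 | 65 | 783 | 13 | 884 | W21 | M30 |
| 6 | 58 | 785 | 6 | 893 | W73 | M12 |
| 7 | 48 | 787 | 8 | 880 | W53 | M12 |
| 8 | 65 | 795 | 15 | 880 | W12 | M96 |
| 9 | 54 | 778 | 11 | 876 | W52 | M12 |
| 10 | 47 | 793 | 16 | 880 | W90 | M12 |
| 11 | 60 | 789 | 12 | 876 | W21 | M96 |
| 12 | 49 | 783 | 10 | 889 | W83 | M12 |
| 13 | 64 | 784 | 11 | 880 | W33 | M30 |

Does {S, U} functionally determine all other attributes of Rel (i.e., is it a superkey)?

No

Rows 7 and 10 have the same {S, U} value (S=880, U=M12) but are distinct tuples, so {S, U} does not determine every attribute — not a superkey.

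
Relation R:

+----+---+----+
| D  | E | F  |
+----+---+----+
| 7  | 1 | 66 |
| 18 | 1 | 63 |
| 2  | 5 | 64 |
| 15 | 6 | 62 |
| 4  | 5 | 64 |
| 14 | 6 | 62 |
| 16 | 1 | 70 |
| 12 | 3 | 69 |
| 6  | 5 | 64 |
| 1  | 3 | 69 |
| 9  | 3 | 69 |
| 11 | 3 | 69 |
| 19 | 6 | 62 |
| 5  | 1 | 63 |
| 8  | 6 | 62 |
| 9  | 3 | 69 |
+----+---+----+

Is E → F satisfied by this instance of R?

E=1: 4 rows → F takes values {66, 63, 70} — violation
E=5: 3 rows → F = 64, 64, 64 ✓
E=6: 4 rows → F = 62, 62, 62, 62 ✓
E=3: 5 rows → F = 69, 69, 69, 69, 69 ✓
Two rows agree on E but differ on F, so E → F does not hold.

No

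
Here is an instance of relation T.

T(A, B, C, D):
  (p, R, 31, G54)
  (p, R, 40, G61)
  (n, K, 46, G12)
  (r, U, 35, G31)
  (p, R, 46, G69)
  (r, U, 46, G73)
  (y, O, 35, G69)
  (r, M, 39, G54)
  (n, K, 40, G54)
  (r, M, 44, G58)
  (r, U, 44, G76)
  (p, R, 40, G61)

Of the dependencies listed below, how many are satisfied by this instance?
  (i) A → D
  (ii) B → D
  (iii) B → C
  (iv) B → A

1

(i) A → D: A=p: 4 rows → D takes values {G54, G61, G69} — violation; A=n: 2 rows → D takes values {G12, G54} — violation; A=r: 5 rows → D takes values {G31, G73, G54, G58, G76} — violation — fails.
(ii) B → D: B=R: 4 rows → D takes values {G54, G61, G69} — violation; B=K: 2 rows → D takes values {G12, G54} — violation; B=U: 3 rows → D takes values {G31, G73, G76} — violation; B=M: 2 rows → D takes values {G54, G58} — violation — fails.
(iii) B → C: B=R: 4 rows → C takes values {31, 40, 46} — violation; B=K: 2 rows → C takes values {46, 40} — violation; B=U: 3 rows → C takes values {35, 46, 44} — violation; B=M: 2 rows → C takes values {39, 44} — violation — fails.
(iv) B → A: every LHS value maps to a single RHS value — holds.
1 of the 4 dependencies holds.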